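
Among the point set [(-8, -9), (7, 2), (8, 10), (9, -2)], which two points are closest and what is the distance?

Computing all pairwise distances among 4 points:

d((-8, -9), (7, 2)) = 18.6011
d((-8, -9), (8, 10)) = 24.8395
d((-8, -9), (9, -2)) = 18.3848
d((7, 2), (8, 10)) = 8.0623
d((7, 2), (9, -2)) = 4.4721 <-- minimum
d((8, 10), (9, -2)) = 12.0416

Closest pair: (7, 2) and (9, -2) with distance 4.4721

The closest pair is (7, 2) and (9, -2) with Euclidean distance 4.4721. For 4 points, brute-force pairwise comparison is shown above. For large n, the divide-and-conquer algorithm (sort by x, recurse on halves, check the dividing strip) achieves O(n log n).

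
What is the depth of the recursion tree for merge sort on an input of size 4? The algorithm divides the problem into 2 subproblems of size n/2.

For divide and conquer with division factor 2:

Problem sizes at each level:
Level 0: 4
Level 1: 2
Level 2: 1

The root is level 0 and the size-1 base case is level 2 (the tree spans levels 0 through 2, i.e. 3 levels counting the root), so the depth is the number of divisions: log_2(4) = 2

The recursion tree depth is log_2(4) = 2. At each level, the problem size is divided by 2, so it takes 2 divisions to reduce to a base case of size 1. The algorithm makes 2 recursive calls at each level.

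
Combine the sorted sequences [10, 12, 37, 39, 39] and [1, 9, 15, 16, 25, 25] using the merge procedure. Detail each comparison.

Merging process:

Compare 10 vs 1: take 1 from right. Merged: [1]
Compare 10 vs 9: take 9 from right. Merged: [1, 9]
Compare 10 vs 15: take 10 from left. Merged: [1, 9, 10]
Compare 12 vs 15: take 12 from left. Merged: [1, 9, 10, 12]
Compare 37 vs 15: take 15 from right. Merged: [1, 9, 10, 12, 15]
Compare 37 vs 16: take 16 from right. Merged: [1, 9, 10, 12, 15, 16]
Compare 37 vs 25: take 25 from right. Merged: [1, 9, 10, 12, 15, 16, 25]
Compare 37 vs 25: take 25 from right. Merged: [1, 9, 10, 12, 15, 16, 25, 25]
Append remaining from left: [37, 39, 39]. Merged: [1, 9, 10, 12, 15, 16, 25, 25, 37, 39, 39]

Final merged array: [1, 9, 10, 12, 15, 16, 25, 25, 37, 39, 39]
Total comparisons: 8

The merged array is [1, 9, 10, 12, 15, 16, 25, 25, 37, 39, 39], requiring 8 comparisons. The merge step runs in O(n) time where n is the total number of elements.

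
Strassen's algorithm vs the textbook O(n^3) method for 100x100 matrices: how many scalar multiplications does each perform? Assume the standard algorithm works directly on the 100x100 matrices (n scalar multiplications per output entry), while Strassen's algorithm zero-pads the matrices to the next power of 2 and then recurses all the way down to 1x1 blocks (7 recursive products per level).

Matrix multiplication for 100x100 matrices:

Strassen's algorithm requires power-of-2 dimensions. Pad 100x100 to 128x128 (next power of 2).

Standard algorithm: 100^3 = 1000000 multiplications
Strassen's algorithm: 7^(log2(128)) = 7^7 = 823543 multiplications
Savings: 1000000 - 823543 = 176457 multiplications

Standard: 1000000 multiplications (100^3). Strassen: 823543 multiplications (7^7, after padding to 128x128). Strassen reduces 8 recursive multiplications to 7 at each level.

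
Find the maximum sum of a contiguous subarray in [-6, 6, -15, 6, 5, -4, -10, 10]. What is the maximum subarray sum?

Using Kadane's algorithm on [-6, 6, -15, 6, 5, -4, -10, 10]:

Scanning through the array:
Position 1 (value 6): max_ending_here = 6, max_so_far = 6
Position 2 (value -15): max_ending_here = -9, max_so_far = 6
Position 3 (value 6): max_ending_here = 6, max_so_far = 6
Position 4 (value 5): max_ending_here = 11, max_so_far = 11
Position 5 (value -4): max_ending_here = 7, max_so_far = 11
Position 6 (value -10): max_ending_here = -3, max_so_far = 11
Position 7 (value 10): max_ending_here = 10, max_so_far = 11

Maximum subarray: [6, 5]
Maximum sum: 11

The maximum subarray is [6, 5] with sum 11. This subarray runs from index 3 to index 4.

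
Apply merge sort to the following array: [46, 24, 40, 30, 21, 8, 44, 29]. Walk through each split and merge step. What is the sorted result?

Merge sort trace:

Split: [46, 24, 40, 30, 21, 8, 44, 29] -> [46, 24, 40, 30] and [21, 8, 44, 29]
  Split: [46, 24, 40, 30] -> [46, 24] and [40, 30]
    Split: [46, 24] -> [46] and [24]
    Merge: [46] + [24] -> [24, 46]
    Split: [40, 30] -> [40] and [30]
    Merge: [40] + [30] -> [30, 40]
  Merge: [24, 46] + [30, 40] -> [24, 30, 40, 46]
  Split: [21, 8, 44, 29] -> [21, 8] and [44, 29]
    Split: [21, 8] -> [21] and [8]
    Merge: [21] + [8] -> [8, 21]
    Split: [44, 29] -> [44] and [29]
    Merge: [44] + [29] -> [29, 44]
  Merge: [8, 21] + [29, 44] -> [8, 21, 29, 44]
Merge: [24, 30, 40, 46] + [8, 21, 29, 44] -> [8, 21, 24, 29, 30, 40, 44, 46]

Final sorted array: [8, 21, 24, 29, 30, 40, 44, 46]

The merge sort proceeds by recursively splitting the array and merging sorted halves.
After all merges, the sorted array is [8, 21, 24, 29, 30, 40, 44, 46].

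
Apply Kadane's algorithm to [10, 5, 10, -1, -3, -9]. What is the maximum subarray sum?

Using Kadane's algorithm on [10, 5, 10, -1, -3, -9]:

Scanning through the array:
Position 1 (value 5): max_ending_here = 15, max_so_far = 15
Position 2 (value 10): max_ending_here = 25, max_so_far = 25
Position 3 (value -1): max_ending_here = 24, max_so_far = 25
Position 4 (value -3): max_ending_here = 21, max_so_far = 25
Position 5 (value -9): max_ending_here = 12, max_so_far = 25

Maximum subarray: [10, 5, 10]
Maximum sum: 25

The maximum subarray is [10, 5, 10] with sum 25. This subarray runs from index 0 to index 2.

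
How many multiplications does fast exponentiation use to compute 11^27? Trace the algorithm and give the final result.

Computing 11^27 by squaring (build up from 11^1; each line after the first costs one multiplication):

11^1 = 11
11^2 = (11^1)^2 = 11^2 = 121
11^3 = 11 * 11^2 = 11 * 121 = 1331
11^6 = (11^3)^2 = 1331^2 = 1771561
11^12 = (11^6)^2 = 1771561^2 = 3138428376721
11^13 = 11 * 11^12 = 11 * 3138428376721 = 34522712143931
11^26 = (11^13)^2 = 34522712143931^2 = 1191817653772720942460132761
11^27 = 11 * 11^26 = 11 * 1191817653772720942460132761 = 13109994191499930367061460371

Result: 13109994191499930367061460371
Multiplications needed: 7 (7 lines after 11^1)

11^27 = 13109994191499930367061460371. Using exponentiation by squaring, this requires 7 multiplications. The key idea: if the exponent is even, square the half-power; if odd, multiply by the base once.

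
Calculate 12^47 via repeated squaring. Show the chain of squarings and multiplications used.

Computing 12^47 by squaring (build up from 12^1; each line after the first costs one multiplication):

12^1 = 12
12^2 = (12^1)^2 = 12^2 = 144
12^4 = (12^2)^2 = 144^2 = 20736
12^5 = 12 * 12^4 = 12 * 20736 = 248832
12^10 = (12^5)^2 = 248832^2 = 61917364224
12^11 = 12 * 12^10 = 12 * 61917364224 = 743008370688
12^22 = (12^11)^2 = 743008370688^2 = 552061438912436417593344
12^23 = 12 * 12^22 = 12 * 552061438912436417593344 = 6624737266949237011120128
12^46 = (12^23)^2 = 6624737266949237011120128^2 = 43887143856106046360568987631860370008329246736384
12^47 = 12 * 12^46 = 12 * 43887143856106046360568987631860370008329246736384 = 526645726273272556326827851582324440099950960836608

Result: 526645726273272556326827851582324440099950960836608
Multiplications needed: 9 (9 lines after 12^1)

12^47 = 526645726273272556326827851582324440099950960836608. Using exponentiation by squaring, this requires 9 multiplications. The key idea: if the exponent is even, square the half-power; if odd, multiply by the base once.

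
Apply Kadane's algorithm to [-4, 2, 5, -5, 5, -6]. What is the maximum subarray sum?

Using Kadane's algorithm on [-4, 2, 5, -5, 5, -6]:

Scanning through the array:
Position 1 (value 2): max_ending_here = 2, max_so_far = 2
Position 2 (value 5): max_ending_here = 7, max_so_far = 7
Position 3 (value -5): max_ending_here = 2, max_so_far = 7
Position 4 (value 5): max_ending_here = 7, max_so_far = 7
Position 5 (value -6): max_ending_here = 1, max_so_far = 7

Maximum subarray: [2, 5]
Maximum sum: 7

The maximum subarray is [2, 5] with sum 7. This subarray runs from index 1 to index 2.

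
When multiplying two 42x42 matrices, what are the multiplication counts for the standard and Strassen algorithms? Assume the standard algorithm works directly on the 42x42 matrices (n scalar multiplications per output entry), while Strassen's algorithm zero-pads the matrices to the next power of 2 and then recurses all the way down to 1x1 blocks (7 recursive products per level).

Matrix multiplication for 42x42 matrices:

Strassen's algorithm requires power-of-2 dimensions. Pad 42x42 to 64x64 (next power of 2).

Standard algorithm: 42^3 = 74088 multiplications
Strassen's algorithm: 7^(log2(64)) = 7^6 = 117649 multiplications
Difference: 74088 - 117649 = -43561 (Strassen uses MORE here due to padding overhead — for small or just-over-power-of-2 n, padding can outweigh the per-level savings)

Standard: 74088 multiplications (42^3). Strassen: 117649 multiplications (7^6, after padding to 64x64). Strassen reduces 8 recursive multiplications to 7 at each level.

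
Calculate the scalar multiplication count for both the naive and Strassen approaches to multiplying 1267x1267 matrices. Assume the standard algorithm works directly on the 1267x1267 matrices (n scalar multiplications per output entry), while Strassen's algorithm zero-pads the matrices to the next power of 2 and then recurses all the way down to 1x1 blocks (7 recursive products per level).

Matrix multiplication for 1267x1267 matrices:

Strassen's algorithm requires power-of-2 dimensions. Pad 1267x1267 to 2048x2048 (next power of 2).

Standard algorithm: 1267^3 = 2033901163 multiplications
Strassen's algorithm: 7^(log2(2048)) = 7^11 = 1977326743 multiplications
Savings: 2033901163 - 1977326743 = 56574420 multiplications

Standard: 2033901163 multiplications (1267^3). Strassen: 1977326743 multiplications (7^11, after padding to 2048x2048). Strassen reduces 8 recursive multiplications to 7 at each level.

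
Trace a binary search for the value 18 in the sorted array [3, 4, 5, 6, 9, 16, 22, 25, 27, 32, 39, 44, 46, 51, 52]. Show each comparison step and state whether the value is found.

Binary search for 18 in [3, 4, 5, 6, 9, 16, 22, 25, 27, 32, 39, 44, 46, 51, 52]:

lo=0, hi=14, mid=7, arr[mid]=25 -> 25 > 18, search left half
lo=0, hi=6, mid=3, arr[mid]=6 -> 6 < 18, search right half
lo=4, hi=6, mid=5, arr[mid]=16 -> 16 < 18, search right half
lo=6, hi=6, mid=6, arr[mid]=22 -> 22 > 18, search left half
lo=6 > hi=5, target 18 not found

Binary search determines that 18 is not in the array after 4 comparisons. The search space was exhausted without finding the target.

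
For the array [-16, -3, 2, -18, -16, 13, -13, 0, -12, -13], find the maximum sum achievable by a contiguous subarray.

Using Kadane's algorithm on [-16, -3, 2, -18, -16, 13, -13, 0, -12, -13]:

Scanning through the array:
Position 1 (value -3): max_ending_here = -3, max_so_far = -3
Position 2 (value 2): max_ending_here = 2, max_so_far = 2
Position 3 (value -18): max_ending_here = -16, max_so_far = 2
Position 4 (value -16): max_ending_here = -16, max_so_far = 2
Position 5 (value 13): max_ending_here = 13, max_so_far = 13
Position 6 (value -13): max_ending_here = 0, max_so_far = 13
Position 7 (value 0): max_ending_here = 0, max_so_far = 13
Position 8 (value -12): max_ending_here = -12, max_so_far = 13
Position 9 (value -13): max_ending_here = -13, max_so_far = 13

Maximum subarray: [13]
Maximum sum: 13

The maximum subarray is [13] with sum 13. This subarray runs from index 5 to index 5.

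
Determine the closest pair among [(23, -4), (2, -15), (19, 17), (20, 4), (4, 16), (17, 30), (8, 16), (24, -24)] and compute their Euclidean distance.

Computing all pairwise distances among 8 points:

d((23, -4), (2, -15)) = 23.7065
d((23, -4), (19, 17)) = 21.3776
d((23, -4), (20, 4)) = 8.544
d((23, -4), (4, 16)) = 27.5862
d((23, -4), (17, 30)) = 34.5254
d((23, -4), (8, 16)) = 25.0
d((23, -4), (24, -24)) = 20.025
d((2, -15), (19, 17)) = 36.2353
d((2, -15), (20, 4)) = 26.1725
d((2, -15), (4, 16)) = 31.0644
d((2, -15), (17, 30)) = 47.4342
d((2, -15), (8, 16)) = 31.5753
d((2, -15), (24, -24)) = 23.7697
d((19, 17), (20, 4)) = 13.0384
d((19, 17), (4, 16)) = 15.0333
d((19, 17), (17, 30)) = 13.1529
d((19, 17), (8, 16)) = 11.0454
d((19, 17), (24, -24)) = 41.3038
d((20, 4), (4, 16)) = 20.0
d((20, 4), (17, 30)) = 26.1725
d((20, 4), (8, 16)) = 16.9706
d((20, 4), (24, -24)) = 28.2843
d((4, 16), (17, 30)) = 19.105
d((4, 16), (8, 16)) = 4.0 <-- minimum
d((4, 16), (24, -24)) = 44.7214
d((17, 30), (8, 16)) = 16.6433
d((17, 30), (24, -24)) = 54.4518
d((8, 16), (24, -24)) = 43.0813

Closest pair: (4, 16) and (8, 16) with distance 4.0

The closest pair is (4, 16) and (8, 16) with Euclidean distance 4.0. For 8 points, brute-force pairwise comparison is shown above. For large n, the divide-and-conquer algorithm (sort by x, recurse on halves, check the dividing strip) achieves O(n log n).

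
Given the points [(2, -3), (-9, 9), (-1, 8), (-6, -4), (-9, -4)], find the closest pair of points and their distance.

Computing all pairwise distances among 5 points:

d((2, -3), (-9, 9)) = 16.2788
d((2, -3), (-1, 8)) = 11.4018
d((2, -3), (-6, -4)) = 8.0623
d((2, -3), (-9, -4)) = 11.0454
d((-9, 9), (-1, 8)) = 8.0623
d((-9, 9), (-6, -4)) = 13.3417
d((-9, 9), (-9, -4)) = 13.0
d((-1, 8), (-6, -4)) = 13.0
d((-1, 8), (-9, -4)) = 14.4222
d((-6, -4), (-9, -4)) = 3.0 <-- minimum

Closest pair: (-6, -4) and (-9, -4) with distance 3.0

The closest pair is (-6, -4) and (-9, -4) with Euclidean distance 3.0. For 5 points, brute-force pairwise comparison is shown above. For large n, the divide-and-conquer algorithm (sort by x, recurse on halves, check the dividing strip) achieves O(n log n).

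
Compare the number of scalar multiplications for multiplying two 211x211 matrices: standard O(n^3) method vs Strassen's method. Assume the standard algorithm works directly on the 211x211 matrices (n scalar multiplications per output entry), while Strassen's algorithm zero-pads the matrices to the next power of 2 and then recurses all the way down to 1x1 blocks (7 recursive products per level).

Matrix multiplication for 211x211 matrices:

Strassen's algorithm requires power-of-2 dimensions. Pad 211x211 to 256x256 (next power of 2).

Standard algorithm: 211^3 = 9393931 multiplications
Strassen's algorithm: 7^(log2(256)) = 7^8 = 5764801 multiplications
Savings: 9393931 - 5764801 = 3629130 multiplications

Standard: 9393931 multiplications (211^3). Strassen: 5764801 multiplications (7^8, after padding to 256x256). Strassen reduces 8 recursive multiplications to 7 at each level.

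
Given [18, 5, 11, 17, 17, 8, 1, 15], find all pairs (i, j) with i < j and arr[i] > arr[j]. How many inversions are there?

Finding inversions in [18, 5, 11, 17, 17, 8, 1, 15]:

(0, 1): arr[0]=18 > arr[1]=5
(0, 2): arr[0]=18 > arr[2]=11
(0, 3): arr[0]=18 > arr[3]=17
(0, 4): arr[0]=18 > arr[4]=17
(0, 5): arr[0]=18 > arr[5]=8
(0, 6): arr[0]=18 > arr[6]=1
(0, 7): arr[0]=18 > arr[7]=15
(1, 6): arr[1]=5 > arr[6]=1
(2, 5): arr[2]=11 > arr[5]=8
(2, 6): arr[2]=11 > arr[6]=1
(3, 5): arr[3]=17 > arr[5]=8
(3, 6): arr[3]=17 > arr[6]=1
(3, 7): arr[3]=17 > arr[7]=15
(4, 5): arr[4]=17 > arr[5]=8
(4, 6): arr[4]=17 > arr[6]=1
(4, 7): arr[4]=17 > arr[7]=15
(5, 6): arr[5]=8 > arr[6]=1

Total inversions: 17

The array has 17 inversion(s): (0,1), (0,2), (0,3), (0,4), (0,5), (0,6), (0,7), (1,6), (2,5), (2,6), (3,5), (3,6), (3,7), (4,5), (4,6), (4,7), (5,6). Each pair (i,j) satisfies i < j and arr[i] > arr[j].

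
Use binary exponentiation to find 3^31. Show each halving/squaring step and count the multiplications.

Computing 3^31 by squaring (build up from 3^1; each line after the first costs one multiplication):

3^1 = 3
3^2 = (3^1)^2 = 3^2 = 9
3^3 = 3 * 3^2 = 3 * 9 = 27
3^6 = (3^3)^2 = 27^2 = 729
3^7 = 3 * 3^6 = 3 * 729 = 2187
3^14 = (3^7)^2 = 2187^2 = 4782969
3^15 = 3 * 3^14 = 3 * 4782969 = 14348907
3^30 = (3^15)^2 = 14348907^2 = 205891132094649
3^31 = 3 * 3^30 = 3 * 205891132094649 = 617673396283947

Result: 617673396283947
Multiplications needed: 8 (8 lines after 3^1)

3^31 = 617673396283947. Using exponentiation by squaring, this requires 8 multiplications. The key idea: if the exponent is even, square the half-power; if odd, multiply by the base once.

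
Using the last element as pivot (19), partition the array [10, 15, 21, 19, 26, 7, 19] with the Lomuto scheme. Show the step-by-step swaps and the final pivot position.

Lomuto partition with pivot = 19:

Initial array: [10, 15, 21, 19, 26, 7, 19]

arr[0]=10 <= 19: swap with position 0, array becomes [10, 15, 21, 19, 26, 7, 19]
arr[1]=15 <= 19: swap with position 1, array becomes [10, 15, 21, 19, 26, 7, 19]
arr[2]=21 > 19: no swap
arr[3]=19 <= 19: swap with position 2, array becomes [10, 15, 19, 21, 26, 7, 19]
arr[4]=26 > 19: no swap
arr[5]=7 <= 19: swap with position 3, array becomes [10, 15, 19, 7, 26, 21, 19]

Place pivot at position 4: [10, 15, 19, 7, 19, 21, 26]
Pivot position: 4

After partitioning with pivot 19, the array becomes [10, 15, 19, 7, 19, 21, 26]. The pivot is placed at index 4. All elements to the left of the pivot are <= 19, and all elements to the right are > 19.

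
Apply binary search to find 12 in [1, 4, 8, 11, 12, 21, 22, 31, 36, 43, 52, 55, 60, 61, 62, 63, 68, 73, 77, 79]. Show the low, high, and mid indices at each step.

Binary search for 12 in [1, 4, 8, 11, 12, 21, 22, 31, 36, 43, 52, 55, 60, 61, 62, 63, 68, 73, 77, 79]:

lo=0, hi=19, mid=9, arr[mid]=43 -> 43 > 12, search left half
lo=0, hi=8, mid=4, arr[mid]=12 -> Found target at index 4!

Binary search finds 12 at index 4 after 2 comparisons. The search repeatedly halves the search space by comparing with the middle element.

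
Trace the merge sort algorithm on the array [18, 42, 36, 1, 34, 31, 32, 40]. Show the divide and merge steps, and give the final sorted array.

Merge sort trace:

Split: [18, 42, 36, 1, 34, 31, 32, 40] -> [18, 42, 36, 1] and [34, 31, 32, 40]
  Split: [18, 42, 36, 1] -> [18, 42] and [36, 1]
    Split: [18, 42] -> [18] and [42]
    Merge: [18] + [42] -> [18, 42]
    Split: [36, 1] -> [36] and [1]
    Merge: [36] + [1] -> [1, 36]
  Merge: [18, 42] + [1, 36] -> [1, 18, 36, 42]
  Split: [34, 31, 32, 40] -> [34, 31] and [32, 40]
    Split: [34, 31] -> [34] and [31]
    Merge: [34] + [31] -> [31, 34]
    Split: [32, 40] -> [32] and [40]
    Merge: [32] + [40] -> [32, 40]
  Merge: [31, 34] + [32, 40] -> [31, 32, 34, 40]
Merge: [1, 18, 36, 42] + [31, 32, 34, 40] -> [1, 18, 31, 32, 34, 36, 40, 42]

Final sorted array: [1, 18, 31, 32, 34, 36, 40, 42]

The merge sort proceeds by recursively splitting the array and merging sorted halves.
After all merges, the sorted array is [1, 18, 31, 32, 34, 36, 40, 42].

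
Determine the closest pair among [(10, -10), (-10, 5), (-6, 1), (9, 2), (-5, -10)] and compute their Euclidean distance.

Computing all pairwise distances among 5 points:

d((10, -10), (-10, 5)) = 25.0
d((10, -10), (-6, 1)) = 19.4165
d((10, -10), (9, 2)) = 12.0416
d((10, -10), (-5, -10)) = 15.0
d((-10, 5), (-6, 1)) = 5.6569 <-- minimum
d((-10, 5), (9, 2)) = 19.2354
d((-10, 5), (-5, -10)) = 15.8114
d((-6, 1), (9, 2)) = 15.0333
d((-6, 1), (-5, -10)) = 11.0454
d((9, 2), (-5, -10)) = 18.4391

Closest pair: (-10, 5) and (-6, 1) with distance 5.6569

The closest pair is (-10, 5) and (-6, 1) with Euclidean distance 5.6569. For 5 points, brute-force pairwise comparison is shown above. For large n, the divide-and-conquer algorithm (sort by x, recurse on halves, check the dividing strip) achieves O(n log n).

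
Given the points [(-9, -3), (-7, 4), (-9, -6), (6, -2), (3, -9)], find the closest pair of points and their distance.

Computing all pairwise distances among 5 points:

d((-9, -3), (-7, 4)) = 7.2801
d((-9, -3), (-9, -6)) = 3.0 <-- minimum
d((-9, -3), (6, -2)) = 15.0333
d((-9, -3), (3, -9)) = 13.4164
d((-7, 4), (-9, -6)) = 10.198
d((-7, 4), (6, -2)) = 14.3178
d((-7, 4), (3, -9)) = 16.4012
d((-9, -6), (6, -2)) = 15.5242
d((-9, -6), (3, -9)) = 12.3693
d((6, -2), (3, -9)) = 7.6158

Closest pair: (-9, -3) and (-9, -6) with distance 3.0

The closest pair is (-9, -3) and (-9, -6) with Euclidean distance 3.0. For 5 points, brute-force pairwise comparison is shown above. For large n, the divide-and-conquer algorithm (sort by x, recurse on halves, check the dividing strip) achieves O(n log n).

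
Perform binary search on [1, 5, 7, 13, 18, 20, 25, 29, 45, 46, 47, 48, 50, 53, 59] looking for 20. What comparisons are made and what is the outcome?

Binary search for 20 in [1, 5, 7, 13, 18, 20, 25, 29, 45, 46, 47, 48, 50, 53, 59]:

lo=0, hi=14, mid=7, arr[mid]=29 -> 29 > 20, search left half
lo=0, hi=6, mid=3, arr[mid]=13 -> 13 < 20, search right half
lo=4, hi=6, mid=5, arr[mid]=20 -> Found target at index 5!

Binary search finds 20 at index 5 after 3 comparisons. The search repeatedly halves the search space by comparing with the middle element.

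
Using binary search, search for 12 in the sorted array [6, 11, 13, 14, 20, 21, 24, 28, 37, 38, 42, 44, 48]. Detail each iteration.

Binary search for 12 in [6, 11, 13, 14, 20, 21, 24, 28, 37, 38, 42, 44, 48]:

lo=0, hi=12, mid=6, arr[mid]=24 -> 24 > 12, search left half
lo=0, hi=5, mid=2, arr[mid]=13 -> 13 > 12, search left half
lo=0, hi=1, mid=0, arr[mid]=6 -> 6 < 12, search right half
lo=1, hi=1, mid=1, arr[mid]=11 -> 11 < 12, search right half
lo=2 > hi=1, target 12 not found

Binary search determines that 12 is not in the array after 4 comparisons. The search space was exhausted without finding the target.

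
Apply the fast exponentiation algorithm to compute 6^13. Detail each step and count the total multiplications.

Computing 6^13 by squaring (build up from 6^1; each line after the first costs one multiplication):

6^1 = 6
6^2 = (6^1)^2 = 6^2 = 36
6^3 = 6 * 6^2 = 6 * 36 = 216
6^6 = (6^3)^2 = 216^2 = 46656
6^12 = (6^6)^2 = 46656^2 = 2176782336
6^13 = 6 * 6^12 = 6 * 2176782336 = 13060694016

Result: 13060694016
Multiplications needed: 5 (5 lines after 6^1)

6^13 = 13060694016. Using exponentiation by squaring, this requires 5 multiplications. The key idea: if the exponent is even, square the half-power; if odd, multiply by the base once.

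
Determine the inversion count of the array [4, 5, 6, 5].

Finding inversions in [4, 5, 6, 5]:

(2, 3): arr[2]=6 > arr[3]=5

Total inversions: 1

The array has 1 inversion(s): (2,3). Each pair (i,j) satisfies i < j and arr[i] > arr[j].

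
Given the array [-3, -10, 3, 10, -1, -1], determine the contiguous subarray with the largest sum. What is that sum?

Using Kadane's algorithm on [-3, -10, 3, 10, -1, -1]:

Scanning through the array:
Position 1 (value -10): max_ending_here = -10, max_so_far = -3
Position 2 (value 3): max_ending_here = 3, max_so_far = 3
Position 3 (value 10): max_ending_here = 13, max_so_far = 13
Position 4 (value -1): max_ending_here = 12, max_so_far = 13
Position 5 (value -1): max_ending_here = 11, max_so_far = 13

Maximum subarray: [3, 10]
Maximum sum: 13

The maximum subarray is [3, 10] with sum 13. This subarray runs from index 2 to index 3.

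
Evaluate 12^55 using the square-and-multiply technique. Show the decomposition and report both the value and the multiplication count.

Computing 12^55 by squaring (build up from 12^1; each line after the first costs one multiplication):

12^1 = 12
12^2 = (12^1)^2 = 12^2 = 144
12^3 = 12 * 12^2 = 12 * 144 = 1728
12^6 = (12^3)^2 = 1728^2 = 2985984
12^12 = (12^6)^2 = 2985984^2 = 8916100448256
12^13 = 12 * 12^12 = 12 * 8916100448256 = 106993205379072
12^26 = (12^13)^2 = 106993205379072^2 = 11447545997288281555215581184
12^27 = 12 * 12^26 = 12 * 11447545997288281555215581184 = 137370551967459378662586974208
12^54 = (12^27)^2 = 137370551967459378662586974208^2 = 18870668547844457769972080826950345531368943638112857227264
12^55 = 12 * 12^54 = 12 * 18870668547844457769972080826950345531368943638112857227264 = 226448022574133493239664969923404146376427323657354286727168

Result: 226448022574133493239664969923404146376427323657354286727168
Multiplications needed: 9 (9 lines after 12^1)

12^55 = 226448022574133493239664969923404146376427323657354286727168. Using exponentiation by squaring, this requires 9 multiplications. The key idea: if the exponent is even, square the half-power; if odd, multiply by the base once.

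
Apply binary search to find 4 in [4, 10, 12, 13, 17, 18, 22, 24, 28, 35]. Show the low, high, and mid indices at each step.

Binary search for 4 in [4, 10, 12, 13, 17, 18, 22, 24, 28, 35]:

lo=0, hi=9, mid=4, arr[mid]=17 -> 17 > 4, search left half
lo=0, hi=3, mid=1, arr[mid]=10 -> 10 > 4, search left half
lo=0, hi=0, mid=0, arr[mid]=4 -> Found target at index 0!

Binary search finds 4 at index 0 after 3 comparisons. The search repeatedly halves the search space by comparing with the middle element.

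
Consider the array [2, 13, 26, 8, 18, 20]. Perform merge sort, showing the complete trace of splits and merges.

Merge sort trace:

Split: [2, 13, 26, 8, 18, 20] -> [2, 13, 26] and [8, 18, 20]
  Split: [2, 13, 26] -> [2] and [13, 26]
    Split: [13, 26] -> [13] and [26]
    Merge: [13] + [26] -> [13, 26]
  Merge: [2] + [13, 26] -> [2, 13, 26]
  Split: [8, 18, 20] -> [8] and [18, 20]
    Split: [18, 20] -> [18] and [20]
    Merge: [18] + [20] -> [18, 20]
  Merge: [8] + [18, 20] -> [8, 18, 20]
Merge: [2, 13, 26] + [8, 18, 20] -> [2, 8, 13, 18, 20, 26]

Final sorted array: [2, 8, 13, 18, 20, 26]

The merge sort proceeds by recursively splitting the array and merging sorted halves.
After all merges, the sorted array is [2, 8, 13, 18, 20, 26].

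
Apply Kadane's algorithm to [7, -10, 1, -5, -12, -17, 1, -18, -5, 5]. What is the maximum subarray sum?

Using Kadane's algorithm on [7, -10, 1, -5, -12, -17, 1, -18, -5, 5]:

Scanning through the array:
Position 1 (value -10): max_ending_here = -3, max_so_far = 7
Position 2 (value 1): max_ending_here = 1, max_so_far = 7
Position 3 (value -5): max_ending_here = -4, max_so_far = 7
Position 4 (value -12): max_ending_here = -12, max_so_far = 7
Position 5 (value -17): max_ending_here = -17, max_so_far = 7
Position 6 (value 1): max_ending_here = 1, max_so_far = 7
Position 7 (value -18): max_ending_here = -17, max_so_far = 7
Position 8 (value -5): max_ending_here = -5, max_so_far = 7
Position 9 (value 5): max_ending_here = 5, max_so_far = 7

Maximum subarray: [7]
Maximum sum: 7

The maximum subarray is [7] with sum 7. This subarray runs from index 0 to index 0.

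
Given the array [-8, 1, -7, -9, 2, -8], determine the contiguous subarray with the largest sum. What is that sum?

Using Kadane's algorithm on [-8, 1, -7, -9, 2, -8]:

Scanning through the array:
Position 1 (value 1): max_ending_here = 1, max_so_far = 1
Position 2 (value -7): max_ending_here = -6, max_so_far = 1
Position 3 (value -9): max_ending_here = -9, max_so_far = 1
Position 4 (value 2): max_ending_here = 2, max_so_far = 2
Position 5 (value -8): max_ending_here = -6, max_so_far = 2

Maximum subarray: [2]
Maximum sum: 2

The maximum subarray is [2] with sum 2. This subarray runs from index 4 to index 4.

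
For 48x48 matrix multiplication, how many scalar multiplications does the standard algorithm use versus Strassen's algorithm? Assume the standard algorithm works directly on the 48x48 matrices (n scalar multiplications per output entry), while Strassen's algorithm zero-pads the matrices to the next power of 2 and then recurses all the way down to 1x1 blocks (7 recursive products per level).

Matrix multiplication for 48x48 matrices:

Strassen's algorithm requires power-of-2 dimensions. Pad 48x48 to 64x64 (next power of 2).

Standard algorithm: 48^3 = 110592 multiplications
Strassen's algorithm: 7^(log2(64)) = 7^6 = 117649 multiplications
Difference: 110592 - 117649 = -7057 (Strassen uses MORE here due to padding overhead — for small or just-over-power-of-2 n, padding can outweigh the per-level savings)

Standard: 110592 multiplications (48^3). Strassen: 117649 multiplications (7^6, after padding to 64x64). Strassen reduces 8 recursive multiplications to 7 at each level.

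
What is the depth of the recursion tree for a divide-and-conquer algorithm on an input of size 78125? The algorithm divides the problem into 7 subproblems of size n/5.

For divide and conquer with division factor 5:

Problem sizes at each level:
Level 0: 78125
Level 1: 15625
Level 2: 3125
Level 3: 625
Level 4: 125
Level 5: 25
Level 6: 5
Level 7: 1

The root is level 0 and the size-1 base case is level 7 (the tree spans levels 0 through 7, i.e. 8 levels counting the root), so the depth is the number of divisions: log_5(78125) = 7

The recursion tree depth is log_5(78125) = 7. At each level, the problem size is divided by 5, so it takes 7 divisions to reduce to a base case of size 1. The algorithm makes 7 recursive calls at each level.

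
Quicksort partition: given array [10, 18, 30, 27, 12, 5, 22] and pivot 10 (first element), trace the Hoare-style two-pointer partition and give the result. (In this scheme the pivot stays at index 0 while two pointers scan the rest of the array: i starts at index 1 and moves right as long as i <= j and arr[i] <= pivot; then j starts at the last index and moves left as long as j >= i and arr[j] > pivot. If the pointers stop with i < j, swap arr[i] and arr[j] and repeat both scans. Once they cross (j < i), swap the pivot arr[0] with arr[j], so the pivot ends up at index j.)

Hoare-style two-pointer partition with pivot = 10:

Initial array: [10, 18, 30, 27, 12, 5, 22]

Pointers start at i = 1, j = 6.
i stops at index 1 (arr[1]=18 > 10), j stops at index 5 (arr[5]=5 <= 10): swap arr[1] and arr[5], array becomes [10, 5, 30, 27, 12, 18, 22]
i ends at 2, j ends at 1: the pointers have crossed (j < i), so scanning stops.

Swap pivot arr[0] with arr[1] to place pivot at position 1: [5, 10, 30, 27, 12, 18, 22]
Pivot position: 1

After partitioning with pivot 10, the array becomes [5, 10, 30, 27, 12, 18, 22]. The pivot is placed at index 1. All elements to the left of the pivot are <= 10, and all elements to the right are > 10.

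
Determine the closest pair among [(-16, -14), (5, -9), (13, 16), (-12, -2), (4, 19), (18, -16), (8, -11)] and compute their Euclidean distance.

Computing all pairwise distances among 7 points:

d((-16, -14), (5, -9)) = 21.587
d((-16, -14), (13, 16)) = 41.7253
d((-16, -14), (-12, -2)) = 12.6491
d((-16, -14), (4, 19)) = 38.5876
d((-16, -14), (18, -16)) = 34.0588
d((-16, -14), (8, -11)) = 24.1868
d((5, -9), (13, 16)) = 26.2488
d((5, -9), (-12, -2)) = 18.3848
d((5, -9), (4, 19)) = 28.0179
d((5, -9), (18, -16)) = 14.7648
d((5, -9), (8, -11)) = 3.6056 <-- minimum
d((13, 16), (-12, -2)) = 30.8058
d((13, 16), (4, 19)) = 9.4868
d((13, 16), (18, -16)) = 32.3883
d((13, 16), (8, -11)) = 27.4591
d((-12, -2), (4, 19)) = 26.4008
d((-12, -2), (18, -16)) = 33.1059
d((-12, -2), (8, -11)) = 21.9317
d((4, 19), (18, -16)) = 37.6962
d((4, 19), (8, -11)) = 30.2655
d((18, -16), (8, -11)) = 11.1803

Closest pair: (5, -9) and (8, -11) with distance 3.6056

The closest pair is (5, -9) and (8, -11) with Euclidean distance 3.6056. For 7 points, brute-force pairwise comparison is shown above. For large n, the divide-and-conquer algorithm (sort by x, recurse on halves, check the dividing strip) achieves O(n log n).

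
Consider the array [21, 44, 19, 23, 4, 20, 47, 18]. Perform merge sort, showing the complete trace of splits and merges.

Merge sort trace:

Split: [21, 44, 19, 23, 4, 20, 47, 18] -> [21, 44, 19, 23] and [4, 20, 47, 18]
  Split: [21, 44, 19, 23] -> [21, 44] and [19, 23]
    Split: [21, 44] -> [21] and [44]
    Merge: [21] + [44] -> [21, 44]
    Split: [19, 23] -> [19] and [23]
    Merge: [19] + [23] -> [19, 23]
  Merge: [21, 44] + [19, 23] -> [19, 21, 23, 44]
  Split: [4, 20, 47, 18] -> [4, 20] and [47, 18]
    Split: [4, 20] -> [4] and [20]
    Merge: [4] + [20] -> [4, 20]
    Split: [47, 18] -> [47] and [18]
    Merge: [47] + [18] -> [18, 47]
  Merge: [4, 20] + [18, 47] -> [4, 18, 20, 47]
Merge: [19, 21, 23, 44] + [4, 18, 20, 47] -> [4, 18, 19, 20, 21, 23, 44, 47]

Final sorted array: [4, 18, 19, 20, 21, 23, 44, 47]

The merge sort proceeds by recursively splitting the array and merging sorted halves.
After all merges, the sorted array is [4, 18, 19, 20, 21, 23, 44, 47].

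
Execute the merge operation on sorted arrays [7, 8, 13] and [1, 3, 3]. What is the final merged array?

Merging process:

Compare 7 vs 1: take 1 from right. Merged: [1]
Compare 7 vs 3: take 3 from right. Merged: [1, 3]
Compare 7 vs 3: take 3 from right. Merged: [1, 3, 3]
Append remaining from left: [7, 8, 13]. Merged: [1, 3, 3, 7, 8, 13]

Final merged array: [1, 3, 3, 7, 8, 13]
Total comparisons: 3

The merged array is [1, 3, 3, 7, 8, 13], requiring 3 comparisons. The merge step runs in O(n) time where n is the total number of elements.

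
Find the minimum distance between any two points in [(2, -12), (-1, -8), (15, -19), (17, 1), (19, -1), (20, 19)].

Computing all pairwise distances among 6 points:

d((2, -12), (-1, -8)) = 5.0
d((2, -12), (15, -19)) = 14.7648
d((2, -12), (17, 1)) = 19.8494
d((2, -12), (19, -1)) = 20.2485
d((2, -12), (20, 19)) = 35.8469
d((-1, -8), (15, -19)) = 19.4165
d((-1, -8), (17, 1)) = 20.1246
d((-1, -8), (19, -1)) = 21.1896
d((-1, -8), (20, 19)) = 34.2053
d((15, -19), (17, 1)) = 20.0998
d((15, -19), (19, -1)) = 18.4391
d((15, -19), (20, 19)) = 38.3275
d((17, 1), (19, -1)) = 2.8284 <-- minimum
d((17, 1), (20, 19)) = 18.2483
d((19, -1), (20, 19)) = 20.025

Closest pair: (17, 1) and (19, -1) with distance 2.8284

The closest pair is (17, 1) and (19, -1) with Euclidean distance 2.8284. For 6 points, brute-force pairwise comparison is shown above. For large n, the divide-and-conquer algorithm (sort by x, recurse on halves, check the dividing strip) achieves O(n log n).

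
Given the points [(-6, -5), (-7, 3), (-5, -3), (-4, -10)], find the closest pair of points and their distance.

Computing all pairwise distances among 4 points:

d((-6, -5), (-7, 3)) = 8.0623
d((-6, -5), (-5, -3)) = 2.2361 <-- minimum
d((-6, -5), (-4, -10)) = 5.3852
d((-7, 3), (-5, -3)) = 6.3246
d((-7, 3), (-4, -10)) = 13.3417
d((-5, -3), (-4, -10)) = 7.0711

Closest pair: (-6, -5) and (-5, -3) with distance 2.2361

The closest pair is (-6, -5) and (-5, -3) with Euclidean distance 2.2361. For 4 points, brute-force pairwise comparison is shown above. For large n, the divide-and-conquer algorithm (sort by x, recurse on halves, check the dividing strip) achieves O(n log n).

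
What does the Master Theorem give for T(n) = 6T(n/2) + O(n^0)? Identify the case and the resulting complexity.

Master Theorem for T(n) = 6T(n/2) + O(n^0):

a = 6, b = 2, c = 0
log_b(a) = log_2(6) = 2.5850

Case 1: c = 0 < log_2(6) = 2.5850
T(n) = O(n^(log_2 6))

For T(n) = 6T(n/2) + O(n^0): log_2(6) = 2.5850. This is Case 1 of the Master Theorem (c < log_b(a), work dominated by leaves), giving O(n^(log_2 6)).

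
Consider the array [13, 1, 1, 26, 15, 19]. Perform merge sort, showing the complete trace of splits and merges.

Merge sort trace:

Split: [13, 1, 1, 26, 15, 19] -> [13, 1, 1] and [26, 15, 19]
  Split: [13, 1, 1] -> [13] and [1, 1]
    Split: [1, 1] -> [1] and [1]
    Merge: [1] + [1] -> [1, 1]
  Merge: [13] + [1, 1] -> [1, 1, 13]
  Split: [26, 15, 19] -> [26] and [15, 19]
    Split: [15, 19] -> [15] and [19]
    Merge: [15] + [19] -> [15, 19]
  Merge: [26] + [15, 19] -> [15, 19, 26]
Merge: [1, 1, 13] + [15, 19, 26] -> [1, 1, 13, 15, 19, 26]

Final sorted array: [1, 1, 13, 15, 19, 26]

The merge sort proceeds by recursively splitting the array and merging sorted halves.
After all merges, the sorted array is [1, 1, 13, 15, 19, 26].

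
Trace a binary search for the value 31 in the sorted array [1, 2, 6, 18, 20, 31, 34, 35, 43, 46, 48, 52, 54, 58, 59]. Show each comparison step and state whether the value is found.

Binary search for 31 in [1, 2, 6, 18, 20, 31, 34, 35, 43, 46, 48, 52, 54, 58, 59]:

lo=0, hi=14, mid=7, arr[mid]=35 -> 35 > 31, search left half
lo=0, hi=6, mid=3, arr[mid]=18 -> 18 < 31, search right half
lo=4, hi=6, mid=5, arr[mid]=31 -> Found target at index 5!

Binary search finds 31 at index 5 after 3 comparisons. The search repeatedly halves the search space by comparing with the middle element.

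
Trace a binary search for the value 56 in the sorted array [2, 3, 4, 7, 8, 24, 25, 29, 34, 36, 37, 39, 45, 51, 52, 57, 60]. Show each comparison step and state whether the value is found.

Binary search for 56 in [2, 3, 4, 7, 8, 24, 25, 29, 34, 36, 37, 39, 45, 51, 52, 57, 60]:

lo=0, hi=16, mid=8, arr[mid]=34 -> 34 < 56, search right half
lo=9, hi=16, mid=12, arr[mid]=45 -> 45 < 56, search right half
lo=13, hi=16, mid=14, arr[mid]=52 -> 52 < 56, search right half
lo=15, hi=16, mid=15, arr[mid]=57 -> 57 > 56, search left half
lo=15 > hi=14, target 56 not found

Binary search determines that 56 is not in the array after 4 comparisons. The search space was exhausted without finding the target.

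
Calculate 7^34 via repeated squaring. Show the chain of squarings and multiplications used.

Computing 7^34 by squaring (build up from 7^1; each line after the first costs one multiplication):

7^1 = 7
7^2 = (7^1)^2 = 7^2 = 49
7^4 = (7^2)^2 = 49^2 = 2401
7^8 = (7^4)^2 = 2401^2 = 5764801
7^16 = (7^8)^2 = 5764801^2 = 33232930569601
7^17 = 7 * 7^16 = 7 * 33232930569601 = 232630513987207
7^34 = (7^17)^2 = 232630513987207^2 = 54116956037952111668959660849

Result: 54116956037952111668959660849
Multiplications needed: 6 (6 lines after 7^1)

7^34 = 54116956037952111668959660849. Using exponentiation by squaring, this requires 6 multiplications. The key idea: if the exponent is even, square the half-power; if odd, multiply by the base once.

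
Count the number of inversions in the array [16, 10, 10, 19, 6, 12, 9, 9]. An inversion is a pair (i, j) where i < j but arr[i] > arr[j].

Finding inversions in [16, 10, 10, 19, 6, 12, 9, 9]:

(0, 1): arr[0]=16 > arr[1]=10
(0, 2): arr[0]=16 > arr[2]=10
(0, 4): arr[0]=16 > arr[4]=6
(0, 5): arr[0]=16 > arr[5]=12
(0, 6): arr[0]=16 > arr[6]=9
(0, 7): arr[0]=16 > arr[7]=9
(1, 4): arr[1]=10 > arr[4]=6
(1, 6): arr[1]=10 > arr[6]=9
(1, 7): arr[1]=10 > arr[7]=9
(2, 4): arr[2]=10 > arr[4]=6
(2, 6): arr[2]=10 > arr[6]=9
(2, 7): arr[2]=10 > arr[7]=9
(3, 4): arr[3]=19 > arr[4]=6
(3, 5): arr[3]=19 > arr[5]=12
(3, 6): arr[3]=19 > arr[6]=9
(3, 7): arr[3]=19 > arr[7]=9
(5, 6): arr[5]=12 > arr[6]=9
(5, 7): arr[5]=12 > arr[7]=9

Total inversions: 18

The array has 18 inversion(s): (0,1), (0,2), (0,4), (0,5), (0,6), (0,7), (1,4), (1,6), (1,7), (2,4), (2,6), (2,7), (3,4), (3,5), (3,6), (3,7), (5,6), (5,7). Each pair (i,j) satisfies i < j and arr[i] > arr[j].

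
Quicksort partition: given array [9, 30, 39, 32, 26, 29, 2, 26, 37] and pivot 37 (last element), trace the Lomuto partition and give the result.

Lomuto partition with pivot = 37:

Initial array: [9, 30, 39, 32, 26, 29, 2, 26, 37]

arr[0]=9 <= 37: swap with position 0, array becomes [9, 30, 39, 32, 26, 29, 2, 26, 37]
arr[1]=30 <= 37: swap with position 1, array becomes [9, 30, 39, 32, 26, 29, 2, 26, 37]
arr[2]=39 > 37: no swap
arr[3]=32 <= 37: swap with position 2, array becomes [9, 30, 32, 39, 26, 29, 2, 26, 37]
arr[4]=26 <= 37: swap with position 3, array becomes [9, 30, 32, 26, 39, 29, 2, 26, 37]
arr[5]=29 <= 37: swap with position 4, array becomes [9, 30, 32, 26, 29, 39, 2, 26, 37]
arr[6]=2 <= 37: swap with position 5, array becomes [9, 30, 32, 26, 29, 2, 39, 26, 37]
arr[7]=26 <= 37: swap with position 6, array becomes [9, 30, 32, 26, 29, 2, 26, 39, 37]

Place pivot at position 7: [9, 30, 32, 26, 29, 2, 26, 37, 39]
Pivot position: 7

After partitioning with pivot 37, the array becomes [9, 30, 32, 26, 29, 2, 26, 37, 39]. The pivot is placed at index 7. All elements to the left of the pivot are <= 37, and all elements to the right are > 37.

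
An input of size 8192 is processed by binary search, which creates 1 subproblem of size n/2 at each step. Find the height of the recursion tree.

For divide and conquer with division factor 2:

Problem sizes at each level:
Level 0: 8192
Level 1: 4096
Level 2: 2048
Level 3: 1024
Level 4: 512
Level 5: 256
Level 6: 128
Level 7: 64
Level 8: 32
Level 9: 16
Level 10: 8
Level 11: 4
Level 12: 2
Level 13: 1

The root is level 0 and the size-1 base case is level 13 (the tree spans levels 0 through 13, i.e. 14 levels counting the root), so the depth is the number of divisions: log_2(8192) = 13

The recursion tree depth is log_2(8192) = 13. At each level, the problem size is divided by 2, so it takes 13 divisions to reduce to a base case of size 1. The algorithm makes 1 recursive call at each level.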